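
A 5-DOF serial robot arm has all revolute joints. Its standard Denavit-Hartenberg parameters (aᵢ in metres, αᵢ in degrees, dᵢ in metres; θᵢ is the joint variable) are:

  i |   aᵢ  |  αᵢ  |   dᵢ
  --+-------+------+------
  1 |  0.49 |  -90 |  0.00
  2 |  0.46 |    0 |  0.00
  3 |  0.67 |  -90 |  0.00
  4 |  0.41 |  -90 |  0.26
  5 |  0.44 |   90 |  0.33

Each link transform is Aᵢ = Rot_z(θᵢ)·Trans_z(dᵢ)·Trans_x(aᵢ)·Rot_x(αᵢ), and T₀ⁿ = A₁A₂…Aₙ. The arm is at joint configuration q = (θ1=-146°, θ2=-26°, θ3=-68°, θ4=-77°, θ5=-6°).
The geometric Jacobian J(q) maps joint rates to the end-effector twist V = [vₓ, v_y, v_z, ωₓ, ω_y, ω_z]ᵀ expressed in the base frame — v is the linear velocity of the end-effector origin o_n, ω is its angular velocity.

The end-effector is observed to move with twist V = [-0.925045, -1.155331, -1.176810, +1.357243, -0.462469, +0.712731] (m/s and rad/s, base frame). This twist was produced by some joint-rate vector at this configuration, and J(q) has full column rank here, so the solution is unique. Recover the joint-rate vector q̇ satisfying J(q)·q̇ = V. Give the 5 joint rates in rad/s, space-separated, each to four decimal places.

-0.0110 0.6180 0.7050 -0.8140 0.8030

o_n = [-0.5134, -1.2529, 1.4023]
J₁: ẑ×o_n = [1.2529, -0.5134, 0.0000], ω = ẑ
J2: z=[0.5592, -0.8290, 0.0000] o=[-0.4062, -0.2740, 0.0000] → [-1.1626, -0.7842, -0.6362, 0.5592, -0.8290, 0.0000]
J3: z=[0.5592, -0.8290, 0.0000] o=[-0.7490, -0.5052, 0.2017] → [-0.9954, -0.6714, -0.2228, 0.5592, -0.8290, 0.0000]
J4: z=[-0.8270, -0.5578, 0.0698] o=[-0.7102, -0.4791, 0.8700] → [-0.2430, 0.4540, 0.7498, -0.8270, -0.5578, 0.0698]
J5: z=[-0.0694, 0.2245, 0.9720] o=[-0.6965, -0.9517, 0.9802] → [0.3876, 0.2074, -0.0202, -0.0694, 0.2245, 0.9720]
q̇ = J⁺·V = [-0.0110, 0.6180, 0.7050, -0.8140, 0.8030]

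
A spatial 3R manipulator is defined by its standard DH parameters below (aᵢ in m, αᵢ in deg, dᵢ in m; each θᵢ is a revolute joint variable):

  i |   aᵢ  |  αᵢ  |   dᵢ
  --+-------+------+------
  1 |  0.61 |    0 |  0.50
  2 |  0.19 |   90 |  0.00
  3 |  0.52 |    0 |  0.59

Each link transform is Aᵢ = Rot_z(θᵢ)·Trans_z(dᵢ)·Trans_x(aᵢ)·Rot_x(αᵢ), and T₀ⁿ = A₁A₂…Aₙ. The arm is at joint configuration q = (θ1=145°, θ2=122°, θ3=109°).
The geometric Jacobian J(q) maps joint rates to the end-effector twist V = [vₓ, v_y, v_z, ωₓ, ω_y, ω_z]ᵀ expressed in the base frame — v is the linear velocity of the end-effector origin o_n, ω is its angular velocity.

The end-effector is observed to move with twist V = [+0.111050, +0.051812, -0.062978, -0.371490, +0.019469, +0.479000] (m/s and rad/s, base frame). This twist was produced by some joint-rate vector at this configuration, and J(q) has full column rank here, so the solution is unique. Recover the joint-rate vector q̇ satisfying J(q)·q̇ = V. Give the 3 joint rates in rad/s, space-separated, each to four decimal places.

-0.3040 0.7830 0.3720

o_n = [-1.0900, 0.3601, 0.9917]
J₁: ẑ×o_n = [-0.3601, -1.0900, 0.0000], ω = ẑ
J2: z=[0.0000, 0.0000, 1.0000] o=[-0.4997, 0.3499, 0.5000] → [-0.0102, -0.5903, 0.0000, 0.0000, 0.0000, 1.0000]
J3: z=[-0.9986, 0.0523, 0.0000] o=[-0.5096, 0.1601, 0.5000] → [0.0257, 0.4910, -0.1693, -0.9986, 0.0523, 0.0000]
q̇ = J⁺·V = [-0.3040, 0.7830, 0.3720]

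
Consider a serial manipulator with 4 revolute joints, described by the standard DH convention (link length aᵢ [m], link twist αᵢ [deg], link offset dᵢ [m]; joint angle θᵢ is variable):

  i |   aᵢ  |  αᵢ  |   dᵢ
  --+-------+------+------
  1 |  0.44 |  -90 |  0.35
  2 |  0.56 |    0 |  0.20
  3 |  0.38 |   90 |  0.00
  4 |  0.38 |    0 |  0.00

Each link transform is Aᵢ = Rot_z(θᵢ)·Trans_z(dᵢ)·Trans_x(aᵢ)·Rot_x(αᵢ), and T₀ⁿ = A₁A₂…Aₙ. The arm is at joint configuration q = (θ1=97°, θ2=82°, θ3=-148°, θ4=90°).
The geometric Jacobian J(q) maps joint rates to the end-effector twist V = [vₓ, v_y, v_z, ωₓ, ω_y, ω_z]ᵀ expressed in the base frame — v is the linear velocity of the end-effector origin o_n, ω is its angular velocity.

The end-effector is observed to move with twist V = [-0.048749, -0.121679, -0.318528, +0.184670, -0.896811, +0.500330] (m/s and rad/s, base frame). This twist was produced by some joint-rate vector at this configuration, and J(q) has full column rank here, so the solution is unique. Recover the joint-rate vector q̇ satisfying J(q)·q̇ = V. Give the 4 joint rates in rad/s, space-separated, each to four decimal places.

0.0940 -0.2160 0.1420 0.9990

o_n = [-0.6576, 0.5968, 0.1426]
J₁: ẑ×o_n = [-0.5968, -0.6576, 0.0000], ω = ẑ
J2: z=[-0.9925, -0.1219, 0.0000] o=[-0.0536, 0.4367, 0.3500] → [0.0253, -0.2059, -0.2325, -0.9925, -0.1219, 0.0000]
J3: z=[-0.9925, -0.1219, 0.0000] o=[-0.2616, 0.4897, -0.2046] → [-0.0423, 0.3446, -0.1546, -0.9925, -0.1219, 0.0000]
J4: z=[0.1113, -0.9067, 0.4067] o=[-0.2805, 0.6431, 0.1426] → [0.0188, -0.1534, -0.3471, 0.1113, -0.9067, 0.4067]
q̇ = J⁺·V = [0.0940, -0.2160, 0.1420, 0.9990]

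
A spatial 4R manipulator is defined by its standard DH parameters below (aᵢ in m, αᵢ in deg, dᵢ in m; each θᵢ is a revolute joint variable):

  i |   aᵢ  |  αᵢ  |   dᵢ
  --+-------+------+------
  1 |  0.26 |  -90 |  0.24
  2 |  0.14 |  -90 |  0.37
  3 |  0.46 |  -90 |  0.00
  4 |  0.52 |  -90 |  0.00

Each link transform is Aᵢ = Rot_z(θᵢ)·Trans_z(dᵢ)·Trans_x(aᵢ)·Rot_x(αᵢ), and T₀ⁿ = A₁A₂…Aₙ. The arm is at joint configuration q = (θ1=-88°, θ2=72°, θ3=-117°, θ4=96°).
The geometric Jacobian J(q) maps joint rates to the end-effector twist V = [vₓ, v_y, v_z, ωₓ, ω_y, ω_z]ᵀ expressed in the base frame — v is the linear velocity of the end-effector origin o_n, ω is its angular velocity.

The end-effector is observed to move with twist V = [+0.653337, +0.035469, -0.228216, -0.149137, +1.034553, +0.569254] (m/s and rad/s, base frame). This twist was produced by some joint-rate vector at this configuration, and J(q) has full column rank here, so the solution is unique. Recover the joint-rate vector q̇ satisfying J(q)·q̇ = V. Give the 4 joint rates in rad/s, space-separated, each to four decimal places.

0.1930 0.2330 0.8720 -0.7620

o_n = [0.7567, -0.7122, 0.4418]
J₁: ẑ×o_n = [0.7122, 0.7567, -0.0000], ω = ẑ
J2: z=[0.9994, 0.0349, 0.0000] o=[0.0091, -0.2598, 0.2400] → [0.0070, -0.2017, -0.4782, 0.9994, 0.0349, 0.0000]
J3: z=[-0.0332, 0.9505, -0.3090] o=[0.3804, -0.2902, 0.1069] → [0.1879, -0.1052, -0.3437, -0.0332, 0.9505, -0.3090]
J4: z=[0.4633, -0.2593, -0.8474] o=[0.7877, -0.2114, 0.3055] → [-0.4598, -0.0369, -0.2401, 0.4633, -0.2593, -0.8474]
q̇ = J⁺·V = [0.1930, 0.2330, 0.8720, -0.7620]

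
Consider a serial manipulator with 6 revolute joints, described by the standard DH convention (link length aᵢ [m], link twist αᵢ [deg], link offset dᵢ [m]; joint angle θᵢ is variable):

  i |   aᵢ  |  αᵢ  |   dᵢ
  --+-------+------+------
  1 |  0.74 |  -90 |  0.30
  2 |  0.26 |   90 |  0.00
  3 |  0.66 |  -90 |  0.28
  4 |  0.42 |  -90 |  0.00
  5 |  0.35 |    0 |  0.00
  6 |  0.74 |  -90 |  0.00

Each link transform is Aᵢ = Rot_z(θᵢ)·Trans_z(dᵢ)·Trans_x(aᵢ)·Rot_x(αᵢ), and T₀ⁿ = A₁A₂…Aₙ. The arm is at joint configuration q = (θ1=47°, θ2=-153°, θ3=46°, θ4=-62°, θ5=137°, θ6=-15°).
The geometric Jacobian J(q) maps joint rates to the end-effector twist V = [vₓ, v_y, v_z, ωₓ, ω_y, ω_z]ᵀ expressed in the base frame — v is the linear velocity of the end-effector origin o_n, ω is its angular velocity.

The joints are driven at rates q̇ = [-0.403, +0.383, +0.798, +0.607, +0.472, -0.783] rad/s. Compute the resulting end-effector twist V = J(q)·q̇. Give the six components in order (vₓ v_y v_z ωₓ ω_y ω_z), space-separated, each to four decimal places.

o_n = [-0.1405, -0.4498, 0.8053]
J₁: ẑ×o_n = [0.4498, -0.1405, 0.0000], ω = ẑ
J2: z=[-0.7314, 0.6820, 0.0000] o=[0.5047, 0.5412, 0.3000] → [0.3446, 0.3695, 1.1648, -0.7314, 0.6820, 0.0000]
J3: z=[-0.3096, -0.3320, -0.8910] o=[0.3467, 0.3718, 0.4180] → [-0.8606, 0.5540, 0.0926, -0.3096, -0.3320, -0.8910]
J4: z=[-0.0709, 0.9425, -0.3266] o=[-0.3658, 0.3038, 0.3767] → [0.1578, -0.0432, -0.1589, -0.0709, 0.9425, -0.3266]
J5: z=[-0.6919, 0.1894, 0.6968] o=[-0.6676, 0.1882, 0.1085] → [0.5765, 0.8494, 0.3416, -0.6919, 0.1894, 0.6968]
J6: z=[-0.6919, 0.1894, 0.6968] o=[-0.4668, 0.0337, 0.3499] → [0.4231, 0.5424, 0.2727, -0.6919, 0.1894, 0.6968]
V = J·q̇ = [-0.6995, 0.5902, 0.3712, -0.3551, 0.5095, -1.5289]

-0.6995 0.5902 0.3712 -0.3551 0.5095 -1.5289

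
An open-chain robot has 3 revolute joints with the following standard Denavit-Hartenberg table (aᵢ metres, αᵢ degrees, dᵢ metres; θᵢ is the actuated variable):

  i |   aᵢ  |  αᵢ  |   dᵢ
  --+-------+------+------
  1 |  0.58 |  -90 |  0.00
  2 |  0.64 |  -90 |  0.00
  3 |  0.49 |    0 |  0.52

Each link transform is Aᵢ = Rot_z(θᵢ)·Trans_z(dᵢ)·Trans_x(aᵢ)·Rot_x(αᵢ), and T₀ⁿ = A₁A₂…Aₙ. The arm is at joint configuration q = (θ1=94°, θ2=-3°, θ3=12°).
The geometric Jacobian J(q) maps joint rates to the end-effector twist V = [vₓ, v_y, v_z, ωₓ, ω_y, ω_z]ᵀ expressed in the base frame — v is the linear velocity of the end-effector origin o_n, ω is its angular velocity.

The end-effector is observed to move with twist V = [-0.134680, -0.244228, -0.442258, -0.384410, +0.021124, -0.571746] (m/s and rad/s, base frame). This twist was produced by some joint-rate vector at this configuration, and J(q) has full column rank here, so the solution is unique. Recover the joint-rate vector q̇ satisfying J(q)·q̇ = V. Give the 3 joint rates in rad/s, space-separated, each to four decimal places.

0.3420 0.3820 0.9150

o_n = [-0.0187, 1.7279, -0.4607]
J₁: ẑ×o_n = [-1.7279, -0.0187, 0.0000], ω = ẑ
J2: z=[-0.9976, -0.0698, 0.0000] o=[-0.0405, 0.5786, 0.0000] → [0.0321, -0.4596, -1.1450, -0.9976, -0.0698, 0.0000]
J3: z=[-0.0037, 0.0522, -0.9986] o=[-0.0850, 1.2162, 0.0335] → [0.4852, -0.0681, -0.0053, -0.0037, 0.0522, -0.9986]
q̇ = J⁺·V = [0.3420, 0.3820, 0.9150]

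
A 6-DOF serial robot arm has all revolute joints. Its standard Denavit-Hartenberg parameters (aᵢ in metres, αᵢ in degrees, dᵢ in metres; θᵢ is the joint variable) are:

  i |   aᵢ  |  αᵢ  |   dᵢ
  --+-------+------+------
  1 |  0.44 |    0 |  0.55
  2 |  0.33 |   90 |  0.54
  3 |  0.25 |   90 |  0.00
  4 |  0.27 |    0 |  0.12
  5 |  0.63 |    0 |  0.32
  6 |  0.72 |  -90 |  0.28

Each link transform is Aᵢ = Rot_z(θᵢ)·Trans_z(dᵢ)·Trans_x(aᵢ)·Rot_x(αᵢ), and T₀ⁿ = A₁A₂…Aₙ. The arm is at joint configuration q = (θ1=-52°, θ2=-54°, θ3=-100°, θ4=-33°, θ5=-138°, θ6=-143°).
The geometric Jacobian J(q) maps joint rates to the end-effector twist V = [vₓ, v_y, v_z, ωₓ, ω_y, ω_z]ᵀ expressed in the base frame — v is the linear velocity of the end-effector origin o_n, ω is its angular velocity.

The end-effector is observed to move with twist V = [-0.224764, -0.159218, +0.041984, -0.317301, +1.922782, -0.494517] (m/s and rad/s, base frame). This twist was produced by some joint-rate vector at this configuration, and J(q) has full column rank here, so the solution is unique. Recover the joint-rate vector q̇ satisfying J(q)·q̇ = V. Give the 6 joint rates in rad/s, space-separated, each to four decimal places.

o_n = [0.1306, 0.1519, 0.8661]
J₁: ẑ×o_n = [-0.1519, 0.1306, 0.0000], ω = ẑ
J2: z=[0.0000, 0.0000, 1.0000] o=[0.2709, -0.3467, 0.5500] → [-0.4986, -0.1403, 0.0000, 0.0000, 0.0000, 1.0000]
J3: z=[-0.9613, 0.2756, 0.0000] o=[0.1799, -0.6639, 1.0900] → [-0.0617, -0.2153, -0.7706, -0.9613, 0.2756, 0.0000]
J4: z=[0.2714, 0.9467, 0.1736] o=[0.1919, -0.6222, 0.8438] → [-0.1133, -0.0167, 0.2682, 0.2714, 0.9467, 0.1736]
J5: z=[0.2714, 0.9467, 0.1736] o=[0.3767, -0.5113, 0.6416] → [0.0973, -0.1037, 0.4130, 0.2714, 0.9467, 0.1736]
J6: z=[0.2714, 0.9467, 0.1736] o=[0.5285, -0.3394, 1.3100] → [-0.5056, 0.0514, 0.5101, 0.2714, 0.9467, 0.1736]
q̇ = J⁺·V = [-0.3550, -0.4500, 0.8350, 0.8600, 0.1910, 0.7370]

-0.3550 -0.4500 0.8350 0.8600 0.1910 0.7370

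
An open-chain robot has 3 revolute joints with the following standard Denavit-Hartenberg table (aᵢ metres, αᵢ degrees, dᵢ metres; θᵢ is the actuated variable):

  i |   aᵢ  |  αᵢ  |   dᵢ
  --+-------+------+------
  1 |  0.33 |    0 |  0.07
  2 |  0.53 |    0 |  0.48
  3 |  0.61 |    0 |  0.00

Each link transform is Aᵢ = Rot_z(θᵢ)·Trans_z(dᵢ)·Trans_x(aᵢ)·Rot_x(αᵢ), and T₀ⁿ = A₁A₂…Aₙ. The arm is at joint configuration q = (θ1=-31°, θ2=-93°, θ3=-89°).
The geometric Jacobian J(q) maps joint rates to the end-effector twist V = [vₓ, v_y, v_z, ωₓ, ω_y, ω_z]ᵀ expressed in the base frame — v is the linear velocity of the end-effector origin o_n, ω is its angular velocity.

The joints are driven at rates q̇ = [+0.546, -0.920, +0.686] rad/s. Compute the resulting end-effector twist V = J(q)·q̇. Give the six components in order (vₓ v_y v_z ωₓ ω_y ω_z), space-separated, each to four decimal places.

-0.1752 0.1057 0.0000 0.0000 0.0000 0.3120

o_n = [-0.5251, -0.2771, 0.5500]
J₁: ẑ×o_n = [0.2771, -0.5251, 0.0000], ω = ẑ
J2: z=[0.0000, 0.0000, 1.0000] o=[0.2829, -0.1700, 0.0700] → [0.1072, -0.8080, 0.0000, 0.0000, 0.0000, 1.0000]
J3: z=[0.0000, 0.0000, 1.0000] o=[-0.0135, -0.6094, 0.5500] → [-0.3322, -0.5116, 0.0000, 0.0000, 0.0000, 1.0000]
V = J·q̇ = [-0.1752, 0.1057, 0.0000, 0.0000, 0.0000, 0.3120]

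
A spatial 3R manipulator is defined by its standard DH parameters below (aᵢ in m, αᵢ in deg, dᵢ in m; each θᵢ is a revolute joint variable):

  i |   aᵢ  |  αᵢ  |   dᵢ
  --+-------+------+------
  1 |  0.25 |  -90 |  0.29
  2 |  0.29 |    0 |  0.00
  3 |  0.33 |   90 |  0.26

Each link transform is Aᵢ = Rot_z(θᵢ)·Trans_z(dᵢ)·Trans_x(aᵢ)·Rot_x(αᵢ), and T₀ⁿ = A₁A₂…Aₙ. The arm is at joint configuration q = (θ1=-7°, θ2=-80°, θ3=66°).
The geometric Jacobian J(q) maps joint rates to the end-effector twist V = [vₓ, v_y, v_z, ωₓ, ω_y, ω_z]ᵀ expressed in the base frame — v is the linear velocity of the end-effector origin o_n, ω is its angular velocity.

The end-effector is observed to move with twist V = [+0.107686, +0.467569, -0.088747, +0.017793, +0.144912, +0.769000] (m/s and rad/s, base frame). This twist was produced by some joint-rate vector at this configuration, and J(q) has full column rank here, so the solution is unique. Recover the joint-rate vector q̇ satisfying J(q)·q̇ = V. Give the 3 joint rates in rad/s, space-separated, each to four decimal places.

0.7690 0.8340 -0.6880

o_n = [0.6476, 0.1824, 0.6554]
J₁: ẑ×o_n = [-0.1824, 0.6476, 0.0000], ω = ẑ
J2: z=[0.1219, 0.9925, 0.0000] o=[0.2481, -0.0305, 0.2900] → [0.3627, -0.0445, -0.3706, 0.1219, 0.9925, 0.0000]
J3: z=[0.1219, 0.9925, 0.0000] o=[0.2981, -0.0366, 0.5756] → [0.0792, -0.0097, -0.3202, 0.1219, 0.9925, 0.0000]
q̇ = J⁺·V = [0.7690, 0.8340, -0.6880]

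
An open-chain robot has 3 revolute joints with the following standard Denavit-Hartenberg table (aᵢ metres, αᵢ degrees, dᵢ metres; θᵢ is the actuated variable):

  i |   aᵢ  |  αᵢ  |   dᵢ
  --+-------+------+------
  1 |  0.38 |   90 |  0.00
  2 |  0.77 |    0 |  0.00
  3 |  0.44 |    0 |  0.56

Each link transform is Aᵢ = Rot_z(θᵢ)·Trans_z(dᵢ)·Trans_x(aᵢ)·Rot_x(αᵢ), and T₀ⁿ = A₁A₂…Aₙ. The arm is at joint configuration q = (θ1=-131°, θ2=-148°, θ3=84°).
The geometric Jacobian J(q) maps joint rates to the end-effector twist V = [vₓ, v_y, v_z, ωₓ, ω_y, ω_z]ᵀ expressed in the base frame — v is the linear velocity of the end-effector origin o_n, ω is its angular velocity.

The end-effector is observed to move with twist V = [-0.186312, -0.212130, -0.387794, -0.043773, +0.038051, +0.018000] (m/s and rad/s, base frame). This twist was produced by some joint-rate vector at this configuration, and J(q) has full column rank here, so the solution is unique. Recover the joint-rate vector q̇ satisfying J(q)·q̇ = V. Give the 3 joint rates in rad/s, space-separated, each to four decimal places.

0.0180 0.6110 -0.5530

o_n = [-0.3701, 0.4279, -0.8035]
J₁: ẑ×o_n = [-0.4279, -0.3701, 0.0000], ω = ẑ
J2: z=[-0.7547, 0.6561, 0.0000] o=[-0.2493, -0.2868, 0.0000] → [-0.5271, -0.6064, -0.4601, -0.7547, 0.6561, 0.0000]
J3: z=[-0.7547, 0.6561, 0.0000] o=[0.1791, 0.2060, -0.4080] → [-0.2595, -0.2985, 0.1929, -0.7547, 0.6561, 0.0000]
q̇ = J⁺·V = [0.0180, 0.6110, -0.5530]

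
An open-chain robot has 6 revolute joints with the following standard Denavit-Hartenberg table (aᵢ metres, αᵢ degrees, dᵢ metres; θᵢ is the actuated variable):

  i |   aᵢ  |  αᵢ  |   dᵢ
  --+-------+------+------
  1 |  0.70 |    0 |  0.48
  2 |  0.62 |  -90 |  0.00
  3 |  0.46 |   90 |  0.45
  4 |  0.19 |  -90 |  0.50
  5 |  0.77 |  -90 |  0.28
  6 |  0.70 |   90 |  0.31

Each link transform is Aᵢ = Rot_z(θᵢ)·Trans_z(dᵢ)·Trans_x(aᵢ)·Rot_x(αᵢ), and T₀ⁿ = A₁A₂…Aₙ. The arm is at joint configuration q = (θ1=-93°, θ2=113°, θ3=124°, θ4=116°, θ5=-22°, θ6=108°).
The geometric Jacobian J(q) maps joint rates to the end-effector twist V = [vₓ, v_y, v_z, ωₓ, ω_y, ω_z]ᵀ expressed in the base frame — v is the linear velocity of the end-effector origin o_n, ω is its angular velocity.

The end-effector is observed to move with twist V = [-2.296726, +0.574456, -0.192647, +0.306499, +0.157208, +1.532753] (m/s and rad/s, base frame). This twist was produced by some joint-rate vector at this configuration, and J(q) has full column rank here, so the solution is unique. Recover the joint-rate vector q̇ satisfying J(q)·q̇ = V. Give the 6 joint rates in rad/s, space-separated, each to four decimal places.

o_n = [0.1744, 0.8204, -0.1258]
J₁: ẑ×o_n = [-0.8204, 0.1744, 0.0000], ω = ẑ
J2: z=[0.0000, 0.0000, 1.0000] o=[-0.0366, -0.6990, 0.4800] → [-1.5195, 0.2110, 0.0000, 0.0000, 0.0000, 1.0000]
J3: z=[-0.3420, 0.9397, 0.0000] o=[0.5460, -0.4870, 0.4800] → [-0.5693, -0.2072, -0.0980, -0.3420, 0.9397, 0.0000]
J4: z=[0.7790, 0.2835, -0.5592] o=[0.1503, -0.1521, 0.0986] → [0.4802, 0.1614, 0.7508, 0.7790, 0.2835, -0.5592]
J5: z=[0.6222, -0.2400, 0.7451] o=[0.5252, 0.1661, -0.1119] → [-0.4842, -0.2528, 0.3229, 0.6222, -0.2400, 0.7451]
J6: z=[-0.7512, 0.0849, 0.6546] o=[0.8692, 0.8435, 0.1949] → [-0.0121, -0.6957, 0.0763, -0.7512, 0.0849, 0.6546]
q̇ = J⁺·V = [0.8720, 0.7550, 0.3610, -0.2490, 0.2410, -0.6310]

0.8720 0.7550 0.3610 -0.2490 0.2410 -0.6310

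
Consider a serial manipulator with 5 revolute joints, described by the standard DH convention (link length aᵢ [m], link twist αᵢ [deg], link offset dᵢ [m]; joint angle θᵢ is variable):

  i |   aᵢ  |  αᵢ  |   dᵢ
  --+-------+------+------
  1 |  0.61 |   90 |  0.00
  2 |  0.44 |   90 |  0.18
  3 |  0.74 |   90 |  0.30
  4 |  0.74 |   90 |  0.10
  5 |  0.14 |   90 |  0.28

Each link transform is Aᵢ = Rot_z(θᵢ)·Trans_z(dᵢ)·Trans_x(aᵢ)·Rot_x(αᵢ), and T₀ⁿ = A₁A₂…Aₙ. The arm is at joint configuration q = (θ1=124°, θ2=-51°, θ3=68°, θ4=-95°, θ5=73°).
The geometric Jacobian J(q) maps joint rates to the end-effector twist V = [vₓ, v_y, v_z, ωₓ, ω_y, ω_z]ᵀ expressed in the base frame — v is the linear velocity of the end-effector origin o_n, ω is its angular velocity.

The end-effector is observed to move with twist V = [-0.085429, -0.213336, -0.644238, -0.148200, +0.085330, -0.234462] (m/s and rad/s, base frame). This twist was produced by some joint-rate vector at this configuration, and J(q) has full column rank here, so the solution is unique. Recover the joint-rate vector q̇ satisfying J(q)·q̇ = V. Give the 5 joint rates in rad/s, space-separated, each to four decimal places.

0.2540 -0.9550 0.2750 0.1120 -0.9980

o_n = [-0.4425, 1.4729, -0.3395]
J₁: ẑ×o_n = [-1.4729, -0.4425, 0.0000], ω = ẑ
J2: z=[0.8290, 0.5592, 0.0000] o=[-0.3411, 0.5057, 0.0000] → [-0.1898, 0.2814, 0.8585, 0.8290, 0.5592, 0.0000]
J3: z=[0.4346, -0.6443, -0.6293] o=[-0.3467, 0.8359, -0.3419] → [0.3992, 0.0592, 0.2151, 0.4346, -0.6443, -0.6293]
J4: z=[-0.6368, 0.2743, -0.7206] o=[0.2549, 1.1709, -0.7462] → [0.3291, 0.7615, -0.0010, -0.6368, 0.2743, -0.7206]
J5: z=[-0.5965, -0.7674, 0.2352] o=[-0.1702, 1.6273, -0.3355] → [0.0393, -0.0664, -0.1168, -0.5965, -0.7674, 0.2352]
q̇ = J⁺·V = [0.2540, -0.9550, 0.2750, 0.1120, -0.9980]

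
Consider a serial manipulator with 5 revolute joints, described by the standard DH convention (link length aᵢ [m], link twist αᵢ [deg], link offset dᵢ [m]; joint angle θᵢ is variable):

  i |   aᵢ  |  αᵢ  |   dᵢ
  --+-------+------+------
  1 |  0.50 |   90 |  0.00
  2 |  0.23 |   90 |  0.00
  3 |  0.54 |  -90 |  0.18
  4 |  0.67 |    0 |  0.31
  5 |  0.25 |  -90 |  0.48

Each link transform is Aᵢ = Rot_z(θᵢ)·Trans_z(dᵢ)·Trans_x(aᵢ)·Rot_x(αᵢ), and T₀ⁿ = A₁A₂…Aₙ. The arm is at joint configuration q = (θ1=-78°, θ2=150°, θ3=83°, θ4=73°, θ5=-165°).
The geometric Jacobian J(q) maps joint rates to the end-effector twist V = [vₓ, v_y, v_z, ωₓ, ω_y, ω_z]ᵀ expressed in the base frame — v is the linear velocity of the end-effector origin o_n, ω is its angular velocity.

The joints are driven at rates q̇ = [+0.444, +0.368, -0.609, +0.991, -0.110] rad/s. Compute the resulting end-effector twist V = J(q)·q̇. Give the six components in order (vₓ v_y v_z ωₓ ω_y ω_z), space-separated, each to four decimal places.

o_n = [-0.6343, -0.9503, -0.4154]
J₁: ẑ×o_n = [0.9503, -0.6343, 0.0000], ω = ẑ
J2: z=[-0.9781, -0.2079, 0.0000] o=[0.1040, -0.4891, 0.0000] → [0.0864, -0.4063, 0.2977, -0.9781, -0.2079, 0.0000]
J3: z=[0.1040, -0.4891, 0.8660] o=[0.0625, -0.2942, 0.1150] → [0.8276, -0.5483, -0.4090, 0.1040, -0.4891, 0.8660]
J4: z=[0.0595, -0.8661, -0.4963] o=[-0.4549, -0.4380, 0.3038] → [0.3686, 0.1318, -0.1859, 0.0595, -0.8661, -0.4963]
J5: z=[0.0595, -0.8661, -0.4963] o=[-0.6975, -0.4133, -0.3930] → [-0.2471, -0.0300, 0.0228, 0.0595, -0.8661, -0.4963]
V = J·q̇ = [0.3422, 0.0368, 0.1719, -0.3708, -0.5417, -0.5206]

0.3422 0.0368 0.1719 -0.3708 -0.5417 -0.5206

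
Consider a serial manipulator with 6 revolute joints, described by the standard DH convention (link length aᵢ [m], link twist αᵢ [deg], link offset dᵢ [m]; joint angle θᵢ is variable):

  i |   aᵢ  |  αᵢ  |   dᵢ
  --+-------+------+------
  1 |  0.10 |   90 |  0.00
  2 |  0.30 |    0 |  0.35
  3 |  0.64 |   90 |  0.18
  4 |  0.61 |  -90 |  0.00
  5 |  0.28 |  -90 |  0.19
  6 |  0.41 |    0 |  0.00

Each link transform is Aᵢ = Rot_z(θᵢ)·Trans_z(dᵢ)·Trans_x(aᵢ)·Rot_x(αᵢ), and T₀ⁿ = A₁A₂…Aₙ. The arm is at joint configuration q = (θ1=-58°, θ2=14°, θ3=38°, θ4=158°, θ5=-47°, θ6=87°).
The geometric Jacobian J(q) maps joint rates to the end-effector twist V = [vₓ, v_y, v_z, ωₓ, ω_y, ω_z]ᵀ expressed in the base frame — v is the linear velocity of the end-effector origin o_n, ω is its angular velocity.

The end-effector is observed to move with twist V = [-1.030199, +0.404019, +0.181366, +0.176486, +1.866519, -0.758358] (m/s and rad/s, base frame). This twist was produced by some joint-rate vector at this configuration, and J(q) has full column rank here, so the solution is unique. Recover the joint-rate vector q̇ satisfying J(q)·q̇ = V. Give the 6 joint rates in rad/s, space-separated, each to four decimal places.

-0.6450 -0.9160 0.4190 -0.4580 0.9720 0.9470

o_n = [-0.5929, -1.0118, -0.0900]
J₁: ẑ×o_n = [1.0118, -0.5929, 0.0000], ω = ẑ
J2: z=[-0.8480, -0.5299, 0.0000] o=[0.0530, -0.0848, 0.0000] → [0.0477, -0.0763, 0.4439, -0.8480, -0.5299, 0.0000]
J3: z=[-0.8480, -0.5299, 0.0000] o=[-0.0896, -0.5171, 0.0726] → [0.0861, -0.1378, 0.1528, -0.8480, -0.5299, 0.0000]
J4: z=[0.4176, -0.6683, -0.6157] o=[-0.0334, -0.9467, 0.5769] → [0.4055, 0.6229, -0.4011, 0.4176, -0.6683, -0.6157]
J5: z=[0.6641, 0.6869, -0.2952] o=[-0.4117, -0.7725, 0.1312] → [-0.2226, 0.2004, -0.0345, 0.6641, 0.6869, -0.2952]
J6: z=[-0.7384, 0.6646, -0.1145] o=[-0.3185, -0.7243, -0.1905] → [0.0339, 0.1056, 0.3947, -0.7384, 0.6646, -0.1145]
q̇ = J⁺·V = [-0.6450, -0.9160, 0.4190, -0.4580, 0.9720, 0.9470]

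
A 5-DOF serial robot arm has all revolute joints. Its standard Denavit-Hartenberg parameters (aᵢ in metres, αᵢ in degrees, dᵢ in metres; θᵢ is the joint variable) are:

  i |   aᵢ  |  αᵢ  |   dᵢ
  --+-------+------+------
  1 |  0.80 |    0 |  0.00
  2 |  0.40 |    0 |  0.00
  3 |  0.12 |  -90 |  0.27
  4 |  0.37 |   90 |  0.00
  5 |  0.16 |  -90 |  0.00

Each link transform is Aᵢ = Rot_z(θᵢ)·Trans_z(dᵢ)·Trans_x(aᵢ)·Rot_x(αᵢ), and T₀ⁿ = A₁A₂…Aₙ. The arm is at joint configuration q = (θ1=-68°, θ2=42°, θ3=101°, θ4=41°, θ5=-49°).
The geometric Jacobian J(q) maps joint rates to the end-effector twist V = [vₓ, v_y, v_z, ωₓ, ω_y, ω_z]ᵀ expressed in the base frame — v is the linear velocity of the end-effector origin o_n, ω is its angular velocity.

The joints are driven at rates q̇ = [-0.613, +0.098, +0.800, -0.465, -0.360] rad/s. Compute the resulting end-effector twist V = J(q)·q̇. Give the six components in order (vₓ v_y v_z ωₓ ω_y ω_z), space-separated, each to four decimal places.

o_n = [0.8997, -0.4862, -0.0416]
J₁: ẑ×o_n = [0.4862, 0.8997, -0.0000], ω = ẑ
J2: z=[0.0000, 0.0000, 1.0000] o=[0.2997, -0.7417, 0.0000] → [-0.2556, 0.6000, 0.0000, 0.0000, 0.0000, 1.0000]
J3: z=[0.0000, 0.0000, 1.0000] o=[0.6592, -0.9171, 0.0000] → [-0.4309, 0.2405, 0.0000, 0.0000, 0.0000, 1.0000]
J4: z=[-0.9659, 0.2588, 0.0000] o=[0.6903, -0.8012, 0.2700] → [-0.0807, -0.3010, -0.3585, -0.9659, 0.2588, 0.0000]
J5: z=[0.1698, 0.6337, 0.7547] o=[0.7625, -0.5315, 0.0273] → [-0.0778, 0.1152, -0.0792, 0.1698, 0.6337, 0.7547]
V = J·q̇ = [-0.6023, -0.2018, 0.1952, 0.3880, -0.3485, 0.0133]

-0.6023 -0.2018 0.1952 0.3880 -0.3485 0.0133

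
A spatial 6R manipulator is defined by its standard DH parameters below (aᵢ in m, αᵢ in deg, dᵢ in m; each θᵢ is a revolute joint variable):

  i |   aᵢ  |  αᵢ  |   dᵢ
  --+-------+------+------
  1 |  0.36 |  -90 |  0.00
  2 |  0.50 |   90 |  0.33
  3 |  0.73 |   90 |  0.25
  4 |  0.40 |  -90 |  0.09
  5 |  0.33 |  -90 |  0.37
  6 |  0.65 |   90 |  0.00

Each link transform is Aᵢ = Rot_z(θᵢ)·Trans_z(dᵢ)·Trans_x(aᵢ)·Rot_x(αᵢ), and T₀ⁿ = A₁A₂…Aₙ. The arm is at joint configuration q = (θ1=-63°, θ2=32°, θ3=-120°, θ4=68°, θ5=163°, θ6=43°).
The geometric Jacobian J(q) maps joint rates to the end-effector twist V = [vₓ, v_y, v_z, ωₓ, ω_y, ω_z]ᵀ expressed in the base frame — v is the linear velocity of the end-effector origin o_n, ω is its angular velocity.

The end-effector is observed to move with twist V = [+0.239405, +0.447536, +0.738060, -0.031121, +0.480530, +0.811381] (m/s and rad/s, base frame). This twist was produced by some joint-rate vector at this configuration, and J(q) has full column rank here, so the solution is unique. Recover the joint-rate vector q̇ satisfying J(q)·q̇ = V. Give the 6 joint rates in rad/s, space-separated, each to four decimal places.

0.8550 -0.8570 -0.2530 -0.1230 0.6710 0.9950

o_n = [-0.0310, -0.6301, -0.2594]
J₁: ẑ×o_n = [0.6301, -0.0310, 0.0000], ω = ẑ
J2: z=[0.8910, 0.4540, 0.0000] o=[0.1634, -0.3208, 0.0000] → [-0.1178, 0.2311, -0.1874, 0.8910, 0.4540, 0.0000]
J3: z=[0.2406, -0.4722, 0.8480] o=[0.6500, -0.5488, -0.2650] → [0.0664, -0.5788, -0.3411, 0.2406, -0.4722, 0.8480]
J4: z=[0.1121, 0.8814, 0.4589] o=[0.0063, -0.6780, 0.1405] → [-0.3744, 0.0277, 0.0382, 0.1121, 0.8814, 0.4589]
J5: z=[0.9841, -0.1626, 0.0720] o=[-0.0389, -0.7761, 0.5360] → [0.1188, 0.7833, 0.1449, 0.9841, -0.1626, 0.0720]
J6: z=[0.1476, 0.9725, 0.1800] o=[0.3580, -0.7813, 0.2389] → [-0.5118, 0.0035, 0.4007, 0.1476, 0.9725, 0.1800]
q̇ = J⁺·V = [0.8550, -0.8570, -0.2530, -0.1230, 0.6710, 0.9950]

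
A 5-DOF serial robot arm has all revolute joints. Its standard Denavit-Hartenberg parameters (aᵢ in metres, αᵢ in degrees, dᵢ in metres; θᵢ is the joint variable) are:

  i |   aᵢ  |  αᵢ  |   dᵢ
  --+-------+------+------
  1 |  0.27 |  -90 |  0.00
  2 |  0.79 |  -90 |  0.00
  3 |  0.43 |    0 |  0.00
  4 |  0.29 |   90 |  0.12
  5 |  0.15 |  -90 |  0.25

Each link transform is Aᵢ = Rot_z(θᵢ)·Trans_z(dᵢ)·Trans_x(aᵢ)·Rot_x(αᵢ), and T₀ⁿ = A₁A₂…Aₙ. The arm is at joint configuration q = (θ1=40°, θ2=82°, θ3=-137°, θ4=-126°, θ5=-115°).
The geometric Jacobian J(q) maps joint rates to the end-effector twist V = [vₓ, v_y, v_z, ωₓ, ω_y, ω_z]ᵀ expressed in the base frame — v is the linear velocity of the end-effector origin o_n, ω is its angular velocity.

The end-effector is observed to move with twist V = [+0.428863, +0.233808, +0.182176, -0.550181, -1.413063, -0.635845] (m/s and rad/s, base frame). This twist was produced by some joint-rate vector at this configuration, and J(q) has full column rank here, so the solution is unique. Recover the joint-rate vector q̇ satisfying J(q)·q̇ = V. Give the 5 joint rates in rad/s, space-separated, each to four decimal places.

o_n = [0.2688, 0.2750, -0.6870]
J₁: ẑ×o_n = [-0.2750, 0.2688, 0.0000], ω = ẑ
J2: z=[-0.6428, 0.7660, 0.0000] o=[0.2068, 0.1736, 0.0000] → [-0.5263, -0.4416, -0.1127, -0.6428, 0.7660, 0.0000]
J3: z=[-0.7586, -0.6365, -0.1392] o=[0.2911, 0.2442, -0.7823] → [-0.0564, 0.0754, -0.0375, -0.7586, -0.6365, -0.1392]
J4: z=[-0.7586, -0.6365, -0.1392] o=[0.0690, 0.4407, -0.4709] → [0.1145, -0.1918, 0.2529, -0.7586, -0.6365, -0.1392]
J5: z=[0.1842, -0.0046, -0.9829] o=[0.1592, 0.1407, -0.4526] → [0.1331, -0.0645, 0.0252, 0.1842, -0.0046, -0.9829]
q̇ = J⁺·V = [-0.0310, -0.6780, 0.8920, 0.5090, 0.4170]

-0.0310 -0.6780 0.8920 0.5090 0.4170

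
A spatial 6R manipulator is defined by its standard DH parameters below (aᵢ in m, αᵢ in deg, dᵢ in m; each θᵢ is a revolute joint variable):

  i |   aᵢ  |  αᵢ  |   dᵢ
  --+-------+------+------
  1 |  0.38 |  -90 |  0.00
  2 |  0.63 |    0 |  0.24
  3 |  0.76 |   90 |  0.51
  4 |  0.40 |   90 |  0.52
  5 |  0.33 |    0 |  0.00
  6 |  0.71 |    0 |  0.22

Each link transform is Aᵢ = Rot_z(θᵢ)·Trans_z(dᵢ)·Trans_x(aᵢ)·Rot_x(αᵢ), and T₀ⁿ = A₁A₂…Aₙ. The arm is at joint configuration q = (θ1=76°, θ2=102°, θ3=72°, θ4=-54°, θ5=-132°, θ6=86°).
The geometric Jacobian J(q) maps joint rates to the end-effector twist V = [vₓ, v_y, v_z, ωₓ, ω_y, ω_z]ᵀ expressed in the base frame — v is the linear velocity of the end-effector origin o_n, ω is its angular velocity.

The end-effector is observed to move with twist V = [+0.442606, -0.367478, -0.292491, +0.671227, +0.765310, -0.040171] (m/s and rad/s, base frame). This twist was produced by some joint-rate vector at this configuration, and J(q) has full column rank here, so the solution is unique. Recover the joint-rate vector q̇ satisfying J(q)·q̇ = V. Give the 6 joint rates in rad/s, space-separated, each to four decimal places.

o_n = [-0.2553, -0.7068, -0.4837]
J₁: ẑ×o_n = [0.7068, -0.2553, 0.0000], ω = ẑ
J2: z=[-0.9703, 0.2419, 0.0000] o=[0.0919, 0.3687, 0.0000] → [-0.1170, -0.4693, 1.1275, -0.9703, 0.2419, 0.0000]
J3: z=[-0.9703, 0.2419, 0.0000] o=[-0.1726, 0.2997, -0.6162] → [0.0321, 0.1286, 0.9966, -0.9703, 0.2419, 0.0000]
J4: z=[0.0253, 0.1014, -0.9945] o=[-0.8503, -0.3103, -0.6957] → [-0.3728, -0.5972, -0.0704, 0.0253, 0.1014, -0.9945]
J5: z=[0.7650, 0.6385, 0.0846] o=[-0.5798, -0.5628, -1.2374] → [0.4934, -0.5491, -0.3173, 0.7650, 0.6385, 0.0846]
J6: z=[0.7650, 0.6385, 0.0846] o=[-0.7281, -0.4192, -0.9799] → [0.3412, -0.3396, -0.5219, 0.7650, 0.6385, 0.0846]
q̇ = J⁺·V = [-0.0830, -0.2250, 0.4160, 0.0520, 0.6540, 0.4640]

-0.0830 -0.2250 0.4160 0.0520 0.6540 0.4640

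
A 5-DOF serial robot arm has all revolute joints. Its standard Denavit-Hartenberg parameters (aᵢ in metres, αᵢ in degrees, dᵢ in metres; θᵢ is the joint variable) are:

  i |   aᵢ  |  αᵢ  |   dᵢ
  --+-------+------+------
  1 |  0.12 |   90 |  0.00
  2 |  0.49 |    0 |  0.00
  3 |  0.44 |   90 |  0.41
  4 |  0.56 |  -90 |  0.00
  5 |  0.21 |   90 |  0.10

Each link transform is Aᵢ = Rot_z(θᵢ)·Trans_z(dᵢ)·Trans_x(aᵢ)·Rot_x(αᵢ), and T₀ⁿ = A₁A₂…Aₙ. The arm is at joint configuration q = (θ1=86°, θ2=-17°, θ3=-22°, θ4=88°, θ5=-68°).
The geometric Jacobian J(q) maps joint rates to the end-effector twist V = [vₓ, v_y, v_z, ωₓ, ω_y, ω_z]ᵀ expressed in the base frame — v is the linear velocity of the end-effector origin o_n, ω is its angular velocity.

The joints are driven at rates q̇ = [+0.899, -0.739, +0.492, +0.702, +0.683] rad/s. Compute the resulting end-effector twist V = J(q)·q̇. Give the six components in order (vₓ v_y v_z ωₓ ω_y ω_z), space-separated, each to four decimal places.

o_n = [1.1014, 0.6725, -0.5226]
J₁: ẑ×o_n = [-0.6725, 1.1014, 0.0000], ω = ẑ
J2: z=[0.9976, -0.0698, 0.0000] o=[0.0084, 0.1197, 0.0000] → [0.0365, 0.5213, 0.6277, 0.9976, -0.0698, 0.0000]
J3: z=[0.9976, -0.0698, 0.0000] o=[0.0411, 0.5872, -0.1433] → [0.0265, 0.3784, 0.1591, 0.9976, -0.0698, 0.0000]
J4: z=[-0.0439, -0.6278, -0.7771] o=[0.4739, 0.8997, -0.4202] → [-0.1123, -0.4921, 0.4039, -0.0439, -0.6278, -0.7771]
J5: z=[-0.0194, -0.7772, 0.6289] o=[1.0333, 0.8758, -0.4325] → [0.1979, 0.0411, 0.0569, -0.0194, -0.7772, 0.6289]
V = J·q̇ = [-0.5621, 0.4736, -0.0632, -0.2904, -0.9543, 0.7830]

-0.5621 0.4736 -0.0632 -0.2904 -0.9543 0.7830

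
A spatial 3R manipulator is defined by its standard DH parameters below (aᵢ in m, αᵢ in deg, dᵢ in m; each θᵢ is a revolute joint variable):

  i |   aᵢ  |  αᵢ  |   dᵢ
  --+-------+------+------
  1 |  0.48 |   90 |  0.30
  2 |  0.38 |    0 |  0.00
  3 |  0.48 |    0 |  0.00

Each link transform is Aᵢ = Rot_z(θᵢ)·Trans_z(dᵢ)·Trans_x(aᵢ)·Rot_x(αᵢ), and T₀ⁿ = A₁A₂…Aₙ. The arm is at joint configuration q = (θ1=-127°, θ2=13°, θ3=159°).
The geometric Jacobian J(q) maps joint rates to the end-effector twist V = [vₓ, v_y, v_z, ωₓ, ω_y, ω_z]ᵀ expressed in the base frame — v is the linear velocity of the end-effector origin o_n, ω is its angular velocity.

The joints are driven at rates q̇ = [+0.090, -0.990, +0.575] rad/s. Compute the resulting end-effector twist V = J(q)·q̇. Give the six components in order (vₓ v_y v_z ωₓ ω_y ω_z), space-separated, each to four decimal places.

-0.0407 -0.1100 -0.1693 0.3314 -0.2498 0.0900

o_n = [-0.2256, -0.2994, 0.4523]
J₁: ẑ×o_n = [0.2994, -0.2256, 0.0000], ω = ẑ
J2: z=[-0.7986, 0.6018, 0.0000] o=[-0.2889, -0.3833, 0.3000] → [0.0916, 0.1216, -0.1051, -0.7986, 0.6018, 0.0000]
J3: z=[-0.7986, 0.6018, 0.0000] o=[-0.5117, -0.6790, 0.3855] → [0.0402, 0.0534, -0.4753, -0.7986, 0.6018, 0.0000]
V = J·q̇ = [-0.0407, -0.1100, -0.1693, 0.3314, -0.2498, 0.0900]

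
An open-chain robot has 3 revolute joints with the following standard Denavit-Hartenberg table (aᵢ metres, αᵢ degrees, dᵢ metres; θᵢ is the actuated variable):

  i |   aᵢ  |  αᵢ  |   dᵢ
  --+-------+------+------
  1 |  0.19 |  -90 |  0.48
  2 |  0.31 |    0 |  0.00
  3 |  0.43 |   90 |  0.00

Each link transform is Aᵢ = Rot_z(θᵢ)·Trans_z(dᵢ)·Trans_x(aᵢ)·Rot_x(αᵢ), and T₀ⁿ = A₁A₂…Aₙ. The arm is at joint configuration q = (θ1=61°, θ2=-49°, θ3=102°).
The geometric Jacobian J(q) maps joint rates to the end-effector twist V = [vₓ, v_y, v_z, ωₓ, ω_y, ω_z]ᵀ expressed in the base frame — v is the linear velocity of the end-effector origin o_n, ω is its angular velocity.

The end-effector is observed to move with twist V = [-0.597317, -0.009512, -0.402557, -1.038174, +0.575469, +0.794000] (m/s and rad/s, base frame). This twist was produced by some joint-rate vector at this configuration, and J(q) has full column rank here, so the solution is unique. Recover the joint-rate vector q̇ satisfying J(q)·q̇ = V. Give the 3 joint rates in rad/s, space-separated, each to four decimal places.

0.7940 0.4690 0.7180

o_n = [0.3162, 0.5704, 0.3705]
J₁: ẑ×o_n = [-0.5704, 0.3162, 0.0000], ω = ẑ
J2: z=[-0.8746, 0.4848, 0.0000] o=[0.0921, 0.1662, 0.4800] → [-0.0531, -0.0957, -0.4622, -0.8746, 0.4848, 0.0000]
J3: z=[-0.8746, 0.4848, 0.0000] o=[0.1907, 0.3441, 0.7140] → [-0.1665, -0.3004, -0.2588, -0.8746, 0.4848, 0.0000]
q̇ = J⁺·V = [0.7940, 0.4690, 0.7180]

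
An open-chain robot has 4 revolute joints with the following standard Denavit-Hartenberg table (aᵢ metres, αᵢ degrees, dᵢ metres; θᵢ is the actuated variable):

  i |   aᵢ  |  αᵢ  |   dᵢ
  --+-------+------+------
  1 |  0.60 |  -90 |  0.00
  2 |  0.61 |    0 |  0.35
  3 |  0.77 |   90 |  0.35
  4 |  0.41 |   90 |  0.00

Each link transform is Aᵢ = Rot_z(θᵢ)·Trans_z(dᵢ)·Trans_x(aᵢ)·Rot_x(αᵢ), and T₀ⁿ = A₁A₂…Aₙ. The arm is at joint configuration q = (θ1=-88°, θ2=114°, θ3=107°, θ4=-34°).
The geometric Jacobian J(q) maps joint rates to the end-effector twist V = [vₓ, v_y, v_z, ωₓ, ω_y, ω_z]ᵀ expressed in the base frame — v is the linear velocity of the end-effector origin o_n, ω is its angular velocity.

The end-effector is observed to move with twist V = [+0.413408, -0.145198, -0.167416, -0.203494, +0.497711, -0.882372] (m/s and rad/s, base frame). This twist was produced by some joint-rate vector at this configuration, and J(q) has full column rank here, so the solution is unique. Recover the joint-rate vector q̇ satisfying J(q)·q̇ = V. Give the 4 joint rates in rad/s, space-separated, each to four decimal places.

-0.3020 -0.5130 0.3270 0.7690

o_n = [0.4535, 0.5019, 0.1709]
J₁: ẑ×o_n = [-0.5019, 0.4535, 0.0000], ω = ẑ
J2: z=[0.9994, 0.0349, 0.0000] o=[0.0209, -0.5996, 0.0000] → [0.0060, -0.1708, 1.0858, 0.9994, 0.0349, 0.0000]
J3: z=[0.9994, 0.0349, 0.0000] o=[0.3621, -0.3395, -0.5573] → [0.0254, -0.7277, 0.8377, 0.9994, 0.0349, 0.0000]
J4: z=[-0.0229, 0.6557, -0.7547] o=[0.6916, 0.2535, -0.0521] → [0.3337, 0.1848, 0.1504, -0.0229, 0.6557, -0.7547]
q̇ = J⁺·V = [-0.3020, -0.5130, 0.3270, 0.7690]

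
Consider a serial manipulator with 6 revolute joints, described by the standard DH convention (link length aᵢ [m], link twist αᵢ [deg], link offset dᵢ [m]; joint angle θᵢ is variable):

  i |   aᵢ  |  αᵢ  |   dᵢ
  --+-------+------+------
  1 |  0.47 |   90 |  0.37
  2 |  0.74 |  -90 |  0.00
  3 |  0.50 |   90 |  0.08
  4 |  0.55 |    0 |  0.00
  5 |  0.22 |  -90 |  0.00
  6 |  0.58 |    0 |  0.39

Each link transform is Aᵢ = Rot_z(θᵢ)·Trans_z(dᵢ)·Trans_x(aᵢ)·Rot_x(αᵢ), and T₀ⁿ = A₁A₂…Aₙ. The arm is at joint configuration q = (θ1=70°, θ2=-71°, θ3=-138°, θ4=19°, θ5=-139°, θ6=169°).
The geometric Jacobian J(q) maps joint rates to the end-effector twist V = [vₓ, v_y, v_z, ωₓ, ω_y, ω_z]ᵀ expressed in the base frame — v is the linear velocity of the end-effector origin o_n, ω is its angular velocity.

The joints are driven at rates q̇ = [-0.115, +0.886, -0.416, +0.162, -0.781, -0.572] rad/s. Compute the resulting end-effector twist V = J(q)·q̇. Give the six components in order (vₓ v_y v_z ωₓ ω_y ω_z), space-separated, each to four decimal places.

-0.4017 -0.7667 0.3535 0.9984 -0.2232 -0.8970

o_n = [1.2840, 0.2892, 0.7964]
J₁: ẑ×o_n = [-0.2892, 1.2840, 0.0000], ω = ẑ
J2: z=[0.9397, -0.3420, 0.0000] o=[0.1607, 0.4417, 0.3700] → [-0.1459, -0.4007, 0.2409, 0.9397, -0.3420, 0.0000]
J3: z=[0.3234, 0.8885, 0.3256] o=[0.2431, 0.6680, -0.3297] → [1.1239, -0.0253, -1.0473, 0.3234, 0.8885, 0.3256]
J4: z=[-0.7728, 0.0495, 0.6327] o=[0.5420, 0.5110, 0.0477] → [0.1774, 1.0481, 0.1348, -0.7728, 0.0495, 0.6327]
J5: z=[-0.7728, 0.0495, 0.6327] o=[0.8839, 0.4329, 0.4714] → [0.1070, 0.5043, 0.0913, -0.7728, 0.0495, 0.6327]
J6: z=[0.3112, -0.8393, 0.4457] o=[0.7622, 0.3138, 0.3321] → [-0.3788, 0.0881, 0.4303, 0.3112, -0.8393, 0.4457]
V = J·q̇ = [-0.4017, -0.7667, 0.3535, 0.9984, -0.2232, -0.8970]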